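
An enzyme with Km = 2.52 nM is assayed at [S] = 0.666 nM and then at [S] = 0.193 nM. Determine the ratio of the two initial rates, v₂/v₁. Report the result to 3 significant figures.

0.340

The fractional saturations are [S]/(Km+[S]) = 0.666/3.186 = 0.2090 and 0.193/2.713 = 0.07114.
v₂/v₁ is just their ratio: 0.07114/0.2090 = 0.340.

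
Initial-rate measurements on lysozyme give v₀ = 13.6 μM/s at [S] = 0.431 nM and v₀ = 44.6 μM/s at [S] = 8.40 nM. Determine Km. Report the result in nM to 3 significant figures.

From v = Vmax[S]/(Km+[S]), each point gives Vmax = v(Km+[S])/[S].
Equating: 13.6(Km+0.431)/0.431 = 44.6(Km+8.40)/8.40.
31.55·Km + 13.6 = 5.310·Km + 44.6, so (31.55 − 5.310)·Km = 44.6 − 13.6.
Km = 31.00/26.25 = 1.18 nM; then Vmax = 13.6(1.18+0.431)/0.431 = 50.9 μM/s.

1.18 nM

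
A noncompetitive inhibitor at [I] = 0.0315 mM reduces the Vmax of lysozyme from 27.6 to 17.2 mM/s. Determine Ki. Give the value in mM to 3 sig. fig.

Noncompetitive: Vmax,app = Vmax/α with α = 1 + [I]/Ki.
α = Vmax/Vmax,app = 27.6/17.2 = 1.605.
Ki = [I]/(α − 1) = 0.0315/0.6047 = 0.0521 mM.

0.0521 mM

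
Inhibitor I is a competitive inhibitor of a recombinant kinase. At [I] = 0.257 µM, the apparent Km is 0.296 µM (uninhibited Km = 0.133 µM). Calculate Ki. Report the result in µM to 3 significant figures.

0.210 µM

Competitive: Km,app = α·Km with α = 1 + [I]/Ki.
α = Km,app/Km = 0.296/0.133 = 2.226.
Ki = [I]/(α − 1) = 0.257/1.226 = 0.210 µM.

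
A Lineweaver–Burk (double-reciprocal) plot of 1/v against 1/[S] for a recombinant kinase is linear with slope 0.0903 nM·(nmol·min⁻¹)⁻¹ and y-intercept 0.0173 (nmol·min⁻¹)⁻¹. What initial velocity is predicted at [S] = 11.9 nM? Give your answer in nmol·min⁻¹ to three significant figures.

40.2 nmol·min⁻¹

The y-intercept is 1/Vmax, so Vmax = 1/0.0173 = 57.8 nmol·min⁻¹.
The slope is Km/Vmax, so Km = 0.0903 × 57.8 = 5.22 nM.
Then v = 57.8 × 11.9/(5.22 + 11.9) = 40.2 nmol·min⁻¹.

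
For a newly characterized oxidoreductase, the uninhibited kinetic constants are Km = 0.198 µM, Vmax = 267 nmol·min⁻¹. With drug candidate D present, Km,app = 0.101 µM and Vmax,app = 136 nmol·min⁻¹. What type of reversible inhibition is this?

uncompetitive

Both Km and Vmax decrease by the same factor (~1.97-fold) — characteristic of uncompetitive inhibition.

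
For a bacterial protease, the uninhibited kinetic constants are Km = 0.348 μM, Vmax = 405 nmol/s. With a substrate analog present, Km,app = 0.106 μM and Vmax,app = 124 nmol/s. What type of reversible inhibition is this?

uncompetitive

Both Km and Vmax decrease by the same factor (~3.27-fold) — characteristic of uncompetitive inhibition.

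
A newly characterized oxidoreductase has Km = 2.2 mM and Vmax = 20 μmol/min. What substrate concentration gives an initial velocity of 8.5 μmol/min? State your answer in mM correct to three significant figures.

Rearranging v = Vmax[S]/(Km+[S]) gives [S] = Km·v/(Vmax − v).
[S] = 2.2 × 8.5 / (20 − 8.5) = 18.70/11.50 = 1.63 mM.

1.63 mM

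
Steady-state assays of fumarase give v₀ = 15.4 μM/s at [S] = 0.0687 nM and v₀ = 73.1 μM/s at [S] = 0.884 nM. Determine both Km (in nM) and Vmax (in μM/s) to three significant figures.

Km = 0.408 nM; Vmax = 107 μM/s

From v = Vmax[S]/(Km+[S]), each point gives Vmax = v(Km+[S])/[S].
Equating: 15.4(Km+0.0687)/0.0687 = 73.1(Km+0.884)/0.884.
224.2·Km + 15.4 = 82.69·Km + 73.1, so (224.2 − 82.69)·Km = 73.1 − 15.4.
Km = 57.70/141.5 = 0.408 nM; then Vmax = 15.4(0.408+0.0687)/0.0687 = 107 μM/s.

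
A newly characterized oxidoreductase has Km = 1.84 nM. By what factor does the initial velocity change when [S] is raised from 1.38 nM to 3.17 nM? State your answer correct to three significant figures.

1.48

Since Vmax cancels, v₂/v₁ = [S]₂(Km+[S]₁) / [S]₁(Km+[S]₂).
= 3.17×(1.84+1.38) / (1.38×(1.84+3.17)) = 10.21/6.914 = 1.48.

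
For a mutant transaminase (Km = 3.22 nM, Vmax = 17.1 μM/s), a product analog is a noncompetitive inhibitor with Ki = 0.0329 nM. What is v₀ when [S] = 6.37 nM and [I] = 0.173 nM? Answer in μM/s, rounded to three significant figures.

1.81 μM/s

With α = 1 + [I]/Ki = 1 + 0.173/0.0329 = 6.258, the noncompetitive rate law is v = (Vmax/α)·[S] / (Km + [S]).
v = (17.1/6.258)×6.37 / (3.22 + 6.37) = 17.41/9.590 = 1.81 μM/s.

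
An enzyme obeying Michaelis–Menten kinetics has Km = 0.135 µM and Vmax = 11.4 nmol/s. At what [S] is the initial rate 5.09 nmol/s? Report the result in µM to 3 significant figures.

0.109 µM

The required fractional saturation is v/Vmax = 5.09/11.4 = 0.4465.
Then [S]/(Km+[S]) = 0.4465 ⇒ [S] = 0.135 × 0.4465/(1 − 0.4465) = 0.109 µM.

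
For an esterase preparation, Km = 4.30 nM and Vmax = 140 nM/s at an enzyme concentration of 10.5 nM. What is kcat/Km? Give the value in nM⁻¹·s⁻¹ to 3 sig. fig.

kcat = Vmax/[E]total = 140/10.5 = 13.3 s⁻¹.
kcat/Km = 13.3/4.30 = 3.10 nM⁻¹·s⁻¹.

3.10 nM⁻¹·s⁻¹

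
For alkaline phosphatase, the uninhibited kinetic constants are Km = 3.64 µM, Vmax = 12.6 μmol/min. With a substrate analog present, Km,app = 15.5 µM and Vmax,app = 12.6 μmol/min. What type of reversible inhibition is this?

Km increases (3.64 → 15.5 µM) while Vmax is unchanged — the hallmark of competitive inhibition.

competitive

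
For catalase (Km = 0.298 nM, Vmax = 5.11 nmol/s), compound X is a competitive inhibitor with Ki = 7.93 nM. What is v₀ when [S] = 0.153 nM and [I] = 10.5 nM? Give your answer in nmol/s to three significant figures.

With α = 1 + [I]/Ki = 1 + 10.5/7.93 = 2.324, the competitive rate law is v = Vmax[S] / (αKm + [S]).
v = 5.11×0.153 / (2.324×0.298 + 0.153) = 0.7818/0.8456 = 0.925 nmol/s.

0.925 nmol/s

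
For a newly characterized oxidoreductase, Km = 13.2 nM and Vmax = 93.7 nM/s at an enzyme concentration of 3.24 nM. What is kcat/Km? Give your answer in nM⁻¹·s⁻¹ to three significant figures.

kcat = Vmax/[E]total = 93.7/3.24 = 28.9 s⁻¹.
kcat/Km = 28.9/13.2 = 2.19 nM⁻¹·s⁻¹.

2.19 nM⁻¹·s⁻¹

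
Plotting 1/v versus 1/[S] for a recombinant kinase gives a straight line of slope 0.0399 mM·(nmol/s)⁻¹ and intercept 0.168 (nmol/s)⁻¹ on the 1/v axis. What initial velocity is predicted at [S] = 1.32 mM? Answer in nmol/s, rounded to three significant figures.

5.04 nmol/s

The y-intercept is 1/Vmax, so Vmax = 1/0.168 = 5.95 nmol/s.
The slope is Km/Vmax, so Km = 0.0399 × 5.95 = 0.237 mM.
Then v = 5.95 × 1.32/(0.237 + 1.32) = 5.04 nmol/s.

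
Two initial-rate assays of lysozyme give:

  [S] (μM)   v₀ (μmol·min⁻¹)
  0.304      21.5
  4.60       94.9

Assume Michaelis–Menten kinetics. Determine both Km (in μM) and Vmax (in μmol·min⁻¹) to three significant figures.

In reciprocal form, 1/v = (Km/Vmax)·(1/[S]) + 1/Vmax. The two points give (1/[S], 1/v) = (3.289, 0.04651) and (0.2174, 0.01054).
Slope = (0.04651 − 0.01054)/(3.289 − 0.2174) = 0.01171; intercept = 0.04651 − 0.01171×3.289 = 0.007992.
Vmax = 1/intercept = 125 μmol·min⁻¹; Km = slope × Vmax = 0.01171 × 125 = 1.47 μM.

Km = 1.47 μM; Vmax = 125 μmol·min⁻¹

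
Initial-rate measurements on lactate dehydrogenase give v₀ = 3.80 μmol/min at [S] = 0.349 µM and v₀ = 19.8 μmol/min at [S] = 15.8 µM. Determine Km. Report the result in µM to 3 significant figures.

From v = Vmax[S]/(Km+[S]), each point gives Vmax = v(Km+[S])/[S].
Equating: 3.80(Km+0.349)/0.349 = 19.8(Km+15.8)/15.8.
10.89·Km + 3.80 = 1.253·Km + 19.8, so (10.89 − 1.253)·Km = 19.8 − 3.80.
Km = 16.00/9.635 = 1.66 µM; then Vmax = 3.80(1.66+0.349)/0.349 = 21.9 μmol/min.

1.66 µM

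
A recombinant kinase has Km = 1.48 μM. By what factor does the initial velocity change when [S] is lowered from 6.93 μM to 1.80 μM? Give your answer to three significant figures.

The fractional saturations are [S]/(Km+[S]) = 6.93/8.410 = 0.8240 and 1.80/3.280 = 0.5488.
v₂/v₁ is just their ratio: 0.5488/0.8240 = 0.666.

0.666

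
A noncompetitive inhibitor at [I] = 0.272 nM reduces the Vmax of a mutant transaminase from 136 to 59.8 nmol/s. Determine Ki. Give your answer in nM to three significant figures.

Noncompetitive: Vmax,app = Vmax/α with α = 1 + [I]/Ki.
α = Vmax/Vmax,app = 136/59.8 = 2.274.
Ki = [I]/(α − 1) = 0.272/1.274 = 0.213 nM.

0.213 nM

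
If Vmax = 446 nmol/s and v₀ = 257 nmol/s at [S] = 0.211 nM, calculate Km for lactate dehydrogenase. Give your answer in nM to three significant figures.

From v = Vmax[S]/(Km+[S]), Km = [S](Vmax − v)/v.
Km = 0.211 × (446 − 257) / 257 = 39.88/257 = 0.155 nM.

0.155 nM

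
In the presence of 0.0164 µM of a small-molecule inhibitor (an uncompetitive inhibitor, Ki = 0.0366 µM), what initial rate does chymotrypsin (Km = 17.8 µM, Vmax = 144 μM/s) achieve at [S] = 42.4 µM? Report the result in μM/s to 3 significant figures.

77.1 μM/s

With α = 1 + [I]/Ki = 1 + 0.0164/0.0366 = 1.448, the uncompetitive rate law is v = (Vmax/α)·[S] / (Km/α + [S]).
v = (144/1.448)×42.4 / (17.8/1.448 + 42.4) = 4216/54.69 = 77.1 μM/s.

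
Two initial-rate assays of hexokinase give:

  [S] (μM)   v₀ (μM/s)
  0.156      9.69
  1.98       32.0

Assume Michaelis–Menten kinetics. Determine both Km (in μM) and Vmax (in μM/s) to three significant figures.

In reciprocal form, 1/v = (Km/Vmax)·(1/[S]) + 1/Vmax. The two points give (1/[S], 1/v) = (6.410, 0.1032) and (0.5051, 0.03125).
Slope = (0.1032 − 0.03125)/(6.410 − 0.5051) = 0.01218; intercept = 0.1032 − 0.01218×6.410 = 0.02510.
Vmax = 1/intercept = 39.8 μM/s; Km = slope × Vmax = 0.01218 × 39.8 = 0.485 μM.

Km = 0.485 μM; Vmax = 39.8 μM/s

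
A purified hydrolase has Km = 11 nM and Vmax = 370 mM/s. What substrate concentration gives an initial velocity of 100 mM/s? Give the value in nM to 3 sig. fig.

Rearranging v = Vmax[S]/(Km+[S]) gives [S] = Km·v/(Vmax − v).
[S] = 11 × 100 / (370 − 100) = 1100/270.0 = 4.07 nM.

4.07 nM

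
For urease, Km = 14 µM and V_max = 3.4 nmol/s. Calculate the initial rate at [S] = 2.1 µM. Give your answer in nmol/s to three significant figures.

v = Vmax·[S]/(Km + [S]) = 3.4 × 2.1 / (14 + 2.1)
  = 7.140 / 16.10 = 0.443 nmol/s.

0.443 nmol/s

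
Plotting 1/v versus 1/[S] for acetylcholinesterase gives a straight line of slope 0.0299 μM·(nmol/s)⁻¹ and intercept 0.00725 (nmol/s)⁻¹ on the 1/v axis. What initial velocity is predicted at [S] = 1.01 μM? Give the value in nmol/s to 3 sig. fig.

27.1 nmol/s

The y-intercept is 1/Vmax, so Vmax = 1/0.00725 = 138 nmol/s.
The slope is Km/Vmax, so Km = 0.0299 × 138 = 4.12 μM.
Then v = 138 × 1.01/(4.12 + 1.01) = 27.1 nmol/s.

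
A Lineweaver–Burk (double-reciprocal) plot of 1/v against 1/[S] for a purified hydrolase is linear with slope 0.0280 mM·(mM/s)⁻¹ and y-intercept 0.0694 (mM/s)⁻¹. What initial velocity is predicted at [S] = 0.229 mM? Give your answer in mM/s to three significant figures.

5.22 mM/s

The y-intercept is 1/Vmax, so Vmax = 1/0.0694 = 14.4 mM/s.
The slope is Km/Vmax, so Km = 0.0280 × 14.4 = 0.403 mM.
Then v = 14.4 × 0.229/(0.403 + 0.229) = 5.22 mM/s.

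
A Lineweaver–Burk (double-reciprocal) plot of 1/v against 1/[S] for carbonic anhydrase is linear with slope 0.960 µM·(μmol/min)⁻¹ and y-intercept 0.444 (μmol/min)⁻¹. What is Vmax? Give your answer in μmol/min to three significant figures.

The y-intercept of a Lineweaver–Burk plot equals 1/Vmax, so Vmax = 1/0.444 = 2.25 μmol/min.

2.25 μmol/min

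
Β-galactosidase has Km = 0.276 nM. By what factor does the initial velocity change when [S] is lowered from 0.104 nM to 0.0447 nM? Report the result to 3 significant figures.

Since Vmax cancels, v₂/v₁ = [S]₂(Km+[S]₁) / [S]₁(Km+[S]₂).
= 0.0447×(0.276+0.104) / (0.104×(0.276+0.0447)) = 0.01699/0.03335 = 0.509.

0.509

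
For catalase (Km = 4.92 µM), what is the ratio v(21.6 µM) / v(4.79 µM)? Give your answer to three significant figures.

Since Vmax cancels, v₂/v₁ = [S]₂(Km+[S]₁) / [S]₁(Km+[S]₂).
= 21.6×(4.92+4.79) / (4.79×(4.92+21.6)) = 209.7/127.0 = 1.65.

1.65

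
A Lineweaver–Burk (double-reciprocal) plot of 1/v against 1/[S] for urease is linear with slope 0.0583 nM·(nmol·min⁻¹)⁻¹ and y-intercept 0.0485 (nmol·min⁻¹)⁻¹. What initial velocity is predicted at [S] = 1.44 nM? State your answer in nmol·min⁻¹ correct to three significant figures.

The y-intercept is 1/Vmax, so Vmax = 1/0.0485 = 20.6 nmol·min⁻¹.
The slope is Km/Vmax, so Km = 0.0583 × 20.6 = 1.20 nM.
Then v = 20.6 × 1.44/(1.20 + 1.44) = 11.2 nmol·min⁻¹.

11.2 nmol·min⁻¹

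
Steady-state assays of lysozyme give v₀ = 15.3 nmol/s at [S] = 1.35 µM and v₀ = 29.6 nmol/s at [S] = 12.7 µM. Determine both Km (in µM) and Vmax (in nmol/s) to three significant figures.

From v = Vmax[S]/(Km+[S]), each point gives Vmax = v(Km+[S])/[S].
Equating: 15.3(Km+1.35)/1.35 = 29.6(Km+12.7)/12.7.
11.33·Km + 15.3 = 2.331·Km + 29.6, so (11.33 − 2.331)·Km = 29.6 − 15.3.
Km = 14.30/9.003 = 1.59 µM; then Vmax = 15.3(1.59+1.35)/1.35 = 33.3 nmol/s.

Km = 1.59 µM; Vmax = 33.3 nmol/s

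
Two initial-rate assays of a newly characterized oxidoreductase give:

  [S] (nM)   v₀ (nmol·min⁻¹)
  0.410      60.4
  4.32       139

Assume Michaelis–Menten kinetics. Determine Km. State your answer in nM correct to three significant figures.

0.683 nM

From v = Vmax[S]/(Km+[S]), each point gives Vmax = v(Km+[S])/[S].
Equating: 60.4(Km+0.410)/0.410 = 139(Km+4.32)/4.32.
147.3·Km + 60.4 = 32.18·Km + 139, so (147.3 − 32.18)·Km = 139 − 60.4.
Km = 78.60/115.1 = 0.683 nM; then Vmax = 60.4(0.683+0.410)/0.410 = 161 nmol·min⁻¹.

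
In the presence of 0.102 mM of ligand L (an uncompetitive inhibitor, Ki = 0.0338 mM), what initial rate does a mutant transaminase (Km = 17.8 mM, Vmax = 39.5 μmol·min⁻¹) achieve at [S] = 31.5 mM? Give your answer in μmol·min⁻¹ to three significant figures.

α = 1 + [I]/Ki = 1 + 0.102/0.0338 = 4.018.
For an uncompetitive inhibitor, both parameters are divided by α, giving Vmax/α and Km/α: Km,app = 4.43 mM, Vmax,app = 9.83 μmol·min⁻¹.
v = Vmax,app·[S]/(Km,app + [S]) = 9.83 × 31.5/(4.43 + 31.5) = 8.62 μmol·min⁻¹.

8.62 μmol·min⁻¹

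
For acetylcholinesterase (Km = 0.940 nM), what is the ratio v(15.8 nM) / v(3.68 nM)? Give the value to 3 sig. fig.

1.18

Since Vmax cancels, v₂/v₁ = [S]₂(Km+[S]₁) / [S]₁(Km+[S]₂).
= 15.8×(0.940+3.68) / (3.68×(0.940+15.8)) = 73.00/61.60 = 1.18.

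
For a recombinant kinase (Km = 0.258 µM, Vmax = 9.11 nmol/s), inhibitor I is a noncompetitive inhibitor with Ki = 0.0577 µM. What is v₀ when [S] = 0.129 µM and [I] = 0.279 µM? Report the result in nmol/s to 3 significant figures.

α = 1 + [I]/Ki = 1 + 0.279/0.0577 = 5.835.
For a noncompetitive inhibitor, Vmax is reduced to Vmax/α while Km is unchanged: Km,app = 0.258 µM, Vmax,app = 1.56 nmol/s.
v = Vmax,app·[S]/(Km,app + [S]) = 1.56 × 0.129/(0.258 + 0.129) = 0.520 nmol/s.

0.520 nmol/s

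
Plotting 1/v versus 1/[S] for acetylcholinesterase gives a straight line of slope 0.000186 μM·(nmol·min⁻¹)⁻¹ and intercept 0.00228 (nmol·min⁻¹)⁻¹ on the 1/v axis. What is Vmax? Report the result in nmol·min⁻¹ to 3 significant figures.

The y-intercept of a Lineweaver–Burk plot equals 1/Vmax, so Vmax = 1/0.00228 = 439 nmol·min⁻¹.

439 nmol·min⁻¹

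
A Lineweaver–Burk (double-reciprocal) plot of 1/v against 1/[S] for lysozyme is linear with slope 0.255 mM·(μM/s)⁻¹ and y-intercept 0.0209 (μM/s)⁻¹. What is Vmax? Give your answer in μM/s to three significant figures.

The y-intercept of a Lineweaver–Burk plot equals 1/Vmax, so Vmax = 1/0.0209 = 47.8 μM/s.

47.8 μM/s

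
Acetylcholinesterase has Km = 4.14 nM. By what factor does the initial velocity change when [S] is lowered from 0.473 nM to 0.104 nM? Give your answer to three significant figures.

0.239

The fractional saturations are [S]/(Km+[S]) = 0.473/4.613 = 0.1025 and 0.104/4.244 = 0.02451.
v₂/v₁ is just their ratio: 0.02451/0.1025 = 0.239.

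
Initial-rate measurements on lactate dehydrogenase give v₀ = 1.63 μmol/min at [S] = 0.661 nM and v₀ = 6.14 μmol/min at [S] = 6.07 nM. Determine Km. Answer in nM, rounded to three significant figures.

In reciprocal form, 1/v = (Km/Vmax)·(1/[S]) + 1/Vmax. The two points give (1/[S], 1/v) = (1.513, 0.6135) and (0.1647, 0.1629).
Slope = (0.6135 − 0.1629)/(1.513 − 0.1647) = 0.3343; intercept = 0.6135 − 0.3343×1.513 = 0.1078.
Vmax = 1/intercept = 9.28 μmol/min; Km = slope × Vmax = 0.3343 × 9.28 = 3.10 nM.

3.10 nM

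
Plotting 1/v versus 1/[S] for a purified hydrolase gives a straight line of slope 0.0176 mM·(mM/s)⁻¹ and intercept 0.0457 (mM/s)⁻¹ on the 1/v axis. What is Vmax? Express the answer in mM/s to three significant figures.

The y-intercept of a Lineweaver–Burk plot equals 1/Vmax, so Vmax = 1/0.0457 = 21.9 mM/s.

21.9 mM/s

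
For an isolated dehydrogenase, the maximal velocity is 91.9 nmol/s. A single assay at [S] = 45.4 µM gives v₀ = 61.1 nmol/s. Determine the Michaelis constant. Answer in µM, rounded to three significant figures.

22.9 µM

From v = Vmax[S]/(Km+[S]), Km = [S](Vmax − v)/v.
Km = 45.4 × (91.9 − 61.1) / 61.1 = 1398/61.1 = 22.9 µM.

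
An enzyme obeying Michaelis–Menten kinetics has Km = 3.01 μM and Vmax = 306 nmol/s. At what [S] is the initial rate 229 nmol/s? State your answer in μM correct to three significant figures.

8.95 μM

The required fractional saturation is v/Vmax = 229/306 = 0.7484.
Then [S]/(Km+[S]) = 0.7484 ⇒ [S] = 3.01 × 0.7484/(1 − 0.7484) = 8.95 μM.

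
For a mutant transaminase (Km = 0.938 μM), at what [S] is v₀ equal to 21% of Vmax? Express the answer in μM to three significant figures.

0.249 μM

v/Vmax = [S]/(Km+[S]) = 0.21, so [S] = Km·0.21/(1 − 0.21) = 0.938 × 0.2658.
[S] = 0.249 μM.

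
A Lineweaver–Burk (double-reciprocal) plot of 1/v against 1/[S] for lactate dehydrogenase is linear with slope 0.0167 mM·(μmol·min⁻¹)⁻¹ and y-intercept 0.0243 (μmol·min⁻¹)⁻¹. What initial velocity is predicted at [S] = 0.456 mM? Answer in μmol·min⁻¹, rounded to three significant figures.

16.4 μmol·min⁻¹

The y-intercept is 1/Vmax, so Vmax = 1/0.0243 = 41.2 μmol·min⁻¹.
The slope is Km/Vmax, so Km = 0.0167 × 41.2 = 0.687 mM.
Then v = 41.2 × 0.456/(0.687 + 0.456) = 16.4 μmol·min⁻¹.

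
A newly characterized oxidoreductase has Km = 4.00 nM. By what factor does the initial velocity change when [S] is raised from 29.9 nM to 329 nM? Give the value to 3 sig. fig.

1.12

Since Vmax cancels, v₂/v₁ = [S]₂(Km+[S]₁) / [S]₁(Km+[S]₂).
= 329×(4.00+29.9) / (29.9×(4.00+329)) = 11150/9957 = 1.12.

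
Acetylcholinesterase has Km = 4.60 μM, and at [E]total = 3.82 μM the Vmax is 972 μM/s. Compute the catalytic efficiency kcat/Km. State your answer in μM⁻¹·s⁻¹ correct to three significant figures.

55.3 μM⁻¹·s⁻¹

kcat = Vmax/[E]total = 972/3.82 = 254 s⁻¹.
kcat/Km = 254/4.60 = 55.3 μM⁻¹·s⁻¹.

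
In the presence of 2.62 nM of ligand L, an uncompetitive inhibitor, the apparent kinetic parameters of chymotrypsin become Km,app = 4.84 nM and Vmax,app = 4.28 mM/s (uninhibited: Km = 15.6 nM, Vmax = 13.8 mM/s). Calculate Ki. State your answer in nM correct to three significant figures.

Uncompetitive: Vmax,app = Vmax/α (and Km,app = Km/α) with α = 1 + [I]/Ki.
α = Vmax/Vmax,app = 13.8/4.28 = 3.224.
Ki = [I]/(α − 1) = 2.62/2.224 = 1.18 nM.

1.18 nM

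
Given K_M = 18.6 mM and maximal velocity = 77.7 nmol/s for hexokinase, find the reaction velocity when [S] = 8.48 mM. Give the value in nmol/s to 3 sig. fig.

24.3 nmol/s

v = Vmax·[S]/(Km + [S]) = 77.7 × 8.48 / (18.6 + 8.48)
  = 658.9 / 27.08 = 24.3 nmol/s.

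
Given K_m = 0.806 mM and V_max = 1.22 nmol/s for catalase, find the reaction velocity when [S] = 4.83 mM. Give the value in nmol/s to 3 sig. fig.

[S]/(Km+[S]) = 4.83/5.636 = 0.8570, the fractional saturation.
v = 0.8570 × Vmax = 0.8570 × 1.22 = 1.05 nmol/s.

1.05 nmol/s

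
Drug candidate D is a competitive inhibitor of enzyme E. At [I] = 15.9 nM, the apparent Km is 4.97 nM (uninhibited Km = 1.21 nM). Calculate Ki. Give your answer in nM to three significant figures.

5.12 nM

Competitive: Km,app = α·Km with α = 1 + [I]/Ki.
α = Km,app/Km = 4.97/1.21 = 4.107.
Ki = [I]/(α − 1) = 15.9/3.107 = 5.12 nM.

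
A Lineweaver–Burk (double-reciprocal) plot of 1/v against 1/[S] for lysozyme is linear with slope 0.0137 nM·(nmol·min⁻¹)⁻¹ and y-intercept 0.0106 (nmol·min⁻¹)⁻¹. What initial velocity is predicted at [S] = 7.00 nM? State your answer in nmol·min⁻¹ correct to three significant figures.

The y-intercept is 1/Vmax, so Vmax = 1/0.0106 = 94.3 nmol·min⁻¹.
The slope is Km/Vmax, so Km = 0.0137 × 94.3 = 1.29 nM.
Then v = 94.3 × 7.00/(1.29 + 7.00) = 79.6 nmol·min⁻¹.

79.6 nmol·min⁻¹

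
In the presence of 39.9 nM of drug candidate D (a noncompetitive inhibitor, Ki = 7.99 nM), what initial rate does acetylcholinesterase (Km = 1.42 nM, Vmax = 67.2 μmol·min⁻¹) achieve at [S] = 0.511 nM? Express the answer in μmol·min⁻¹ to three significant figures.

2.97 μmol·min⁻¹

α = 1 + [I]/Ki = 1 + 39.9/7.99 = 5.994.
For a noncompetitive inhibitor, Vmax is reduced to Vmax/α while Km is unchanged: Km,app = 1.42 nM, Vmax,app = 11.2 μmol·min⁻¹.
v = Vmax,app·[S]/(Km,app + [S]) = 11.2 × 0.511/(1.42 + 0.511) = 2.97 μmol·min⁻¹.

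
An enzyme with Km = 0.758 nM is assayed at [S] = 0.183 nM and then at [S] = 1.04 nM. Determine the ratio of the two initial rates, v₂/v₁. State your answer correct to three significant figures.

The fractional saturations are [S]/(Km+[S]) = 0.183/0.9410 = 0.1945 and 1.04/1.798 = 0.5784.
v₂/v₁ is just their ratio: 0.5784/0.1945 = 2.97.

2.97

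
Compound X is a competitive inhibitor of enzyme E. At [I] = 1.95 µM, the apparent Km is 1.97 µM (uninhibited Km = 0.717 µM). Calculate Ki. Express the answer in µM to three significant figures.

1.12 µM

Competitive: Km,app = α·Km with α = 1 + [I]/Ki.
α = Km,app/Km = 1.97/0.717 = 2.748.
Ki = [I]/(α − 1) = 1.95/1.748 = 1.12 µM.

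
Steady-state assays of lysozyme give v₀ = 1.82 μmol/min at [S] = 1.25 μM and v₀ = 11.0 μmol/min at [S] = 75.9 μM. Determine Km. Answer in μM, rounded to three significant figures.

7.00 μM

In reciprocal form, 1/v = (Km/Vmax)·(1/[S]) + 1/Vmax. The two points give (1/[S], 1/v) = (0.8000, 0.5495) and (0.01318, 0.09091).
Slope = (0.5495 − 0.09091)/(0.8000 − 0.01318) = 0.5828; intercept = 0.5495 − 0.5828×0.8000 = 0.08323.
Vmax = 1/intercept = 12.0 μmol/min; Km = slope × Vmax = 0.5828 × 12.0 = 7.00 μM.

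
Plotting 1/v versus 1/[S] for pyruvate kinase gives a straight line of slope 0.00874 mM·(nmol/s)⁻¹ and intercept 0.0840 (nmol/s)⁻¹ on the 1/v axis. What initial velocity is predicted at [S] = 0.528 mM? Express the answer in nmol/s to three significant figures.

9.95 nmol/s

The y-intercept is 1/Vmax, so Vmax = 1/0.0840 = 11.9 nmol/s.
The slope is Km/Vmax, so Km = 0.00874 × 11.9 = 0.104 mM.
Then v = 11.9 × 0.528/(0.104 + 0.528) = 9.95 nmol/s.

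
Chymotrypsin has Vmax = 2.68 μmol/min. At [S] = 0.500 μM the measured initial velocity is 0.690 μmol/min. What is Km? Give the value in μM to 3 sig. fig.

1.44 μM

From v = Vmax[S]/(Km+[S]), Km = [S](Vmax − v)/v.
Km = 0.500 × (2.68 − 0.690) / 0.690 = 0.9950/0.690 = 1.44 μM.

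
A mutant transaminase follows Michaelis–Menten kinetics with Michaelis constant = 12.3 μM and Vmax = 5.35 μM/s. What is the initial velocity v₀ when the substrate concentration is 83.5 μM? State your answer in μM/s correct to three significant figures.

v = Vmax·[S]/(Km + [S]) = 5.35 × 83.5 / (12.3 + 83.5)
  = 446.7 / 95.80 = 4.66 μM/s.

4.66 μM/s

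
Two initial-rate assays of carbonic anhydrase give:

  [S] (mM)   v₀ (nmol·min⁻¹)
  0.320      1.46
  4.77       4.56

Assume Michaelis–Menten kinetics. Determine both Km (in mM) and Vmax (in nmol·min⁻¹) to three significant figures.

In reciprocal form, 1/v = (Km/Vmax)·(1/[S]) + 1/Vmax. The two points give (1/[S], 1/v) = (3.125, 0.6849) and (0.2096, 0.2193).
Slope = (0.6849 − 0.2193)/(3.125 − 0.2096) = 0.1597; intercept = 0.6849 − 0.1597×3.125 = 0.1858.
Vmax = 1/intercept = 5.38 nmol·min⁻¹; Km = slope × Vmax = 0.1597 × 5.38 = 0.860 mM.

Km = 0.860 mM; Vmax = 5.38 nmol·min⁻¹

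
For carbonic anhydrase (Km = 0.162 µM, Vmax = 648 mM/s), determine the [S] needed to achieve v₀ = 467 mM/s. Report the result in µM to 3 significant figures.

0.418 µM

The required fractional saturation is v/Vmax = 467/648 = 0.7207.
Then [S]/(Km+[S]) = 0.7207 ⇒ [S] = 0.162 × 0.7207/(1 − 0.7207) = 0.418 µM.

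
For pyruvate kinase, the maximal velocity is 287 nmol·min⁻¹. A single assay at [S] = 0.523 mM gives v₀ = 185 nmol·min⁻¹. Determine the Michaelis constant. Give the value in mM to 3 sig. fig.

v/Vmax = 185/287 = 0.6446 = [S]/(Km+[S]).
So Km + [S] = [S]/0.6446 = 0.8114 mM, giving Km = 0.8114 − 0.523 = 0.288 mM.

0.288 mM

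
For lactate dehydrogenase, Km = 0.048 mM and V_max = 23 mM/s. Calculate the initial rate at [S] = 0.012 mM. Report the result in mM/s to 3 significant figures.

4.60 mM/s

v = Vmax·[S]/(Km + [S]) = 23 × 0.012 / (0.048 + 0.012)
  = 0.2760 / 0.06000 = 4.60 mM/s.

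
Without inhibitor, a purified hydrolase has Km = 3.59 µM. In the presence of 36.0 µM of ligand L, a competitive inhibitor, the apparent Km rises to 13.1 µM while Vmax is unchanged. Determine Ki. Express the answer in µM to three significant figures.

13.6 µM

Competitive: Km,app = α·Km with α = 1 + [I]/Ki.
α = Km,app/Km = 13.1/3.59 = 3.649.
Ki = [I]/(α − 1) = 36.0/2.649 = 13.6 µM.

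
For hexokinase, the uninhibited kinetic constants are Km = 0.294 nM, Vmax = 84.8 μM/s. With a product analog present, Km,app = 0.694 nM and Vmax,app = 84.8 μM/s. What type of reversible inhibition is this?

Km increases (0.294 → 0.694 nM) while Vmax is unchanged — the hallmark of competitive inhibition.

competitive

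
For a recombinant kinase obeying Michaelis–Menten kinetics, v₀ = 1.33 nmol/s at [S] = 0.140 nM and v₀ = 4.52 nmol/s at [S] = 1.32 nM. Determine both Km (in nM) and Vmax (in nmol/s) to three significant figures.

From v = Vmax[S]/(Km+[S]), each point gives Vmax = v(Km+[S])/[S].
Equating: 1.33(Km+0.140)/0.140 = 4.52(Km+1.32)/1.32.
9.500·Km + 1.33 = 3.424·Km + 4.52, so (9.500 − 3.424)·Km = 4.52 − 1.33.
Km = 3.190/6.076 = 0.525 nM; then Vmax = 1.33(0.525+0.140)/0.140 = 6.32 nmol/s.

Km = 0.525 nM; Vmax = 6.32 nmol/s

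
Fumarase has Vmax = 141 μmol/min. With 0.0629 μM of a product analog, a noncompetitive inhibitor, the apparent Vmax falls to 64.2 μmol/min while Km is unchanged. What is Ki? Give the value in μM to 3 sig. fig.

0.0526 μM

Noncompetitive: Vmax,app = Vmax/α with α = 1 + [I]/Ki.
α = Vmax/Vmax,app = 141/64.2 = 2.196.
Since α = 1 + [I]/Ki, [I]/Ki = 2.196 − 1 = 1.196 and Ki = 0.0629/1.196 = 0.0526 μM.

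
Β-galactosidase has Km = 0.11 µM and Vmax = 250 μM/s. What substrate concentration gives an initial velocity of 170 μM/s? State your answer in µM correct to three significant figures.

The required fractional saturation is v/Vmax = 170/250 = 0.6800.
Then [S]/(Km+[S]) = 0.6800 ⇒ [S] = 0.11 × 0.6800/(1 − 0.6800) = 0.234 µM.

0.234 µM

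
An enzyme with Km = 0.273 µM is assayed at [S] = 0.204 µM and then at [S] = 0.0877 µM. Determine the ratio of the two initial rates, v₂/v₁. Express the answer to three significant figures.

Since Vmax cancels, v₂/v₁ = [S]₂(Km+[S]₁) / [S]₁(Km+[S]₂).
= 0.0877×(0.273+0.204) / (0.204×(0.273+0.0877)) = 0.04183/0.07358 = 0.569.

0.569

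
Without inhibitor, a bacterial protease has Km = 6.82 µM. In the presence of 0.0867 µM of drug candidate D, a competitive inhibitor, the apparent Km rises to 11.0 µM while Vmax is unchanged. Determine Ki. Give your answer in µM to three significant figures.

0.141 µM

Competitive: Km,app = α·Km with α = 1 + [I]/Ki.
α = Km,app/Km = 11.0/6.82 = 1.613.
Since α = 1 + [I]/Ki, [I]/Ki = 1.613 − 1 = 0.6129 and Ki = 0.0867/0.6129 = 0.141 µM.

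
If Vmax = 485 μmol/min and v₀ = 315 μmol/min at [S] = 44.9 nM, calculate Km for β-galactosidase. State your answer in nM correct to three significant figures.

24.2 nM

v/Vmax = 315/485 = 0.6495 = [S]/(Km+[S]).
So Km + [S] = [S]/0.6495 = 69.13 nM, giving Km = 69.13 − 44.9 = 24.2 nM.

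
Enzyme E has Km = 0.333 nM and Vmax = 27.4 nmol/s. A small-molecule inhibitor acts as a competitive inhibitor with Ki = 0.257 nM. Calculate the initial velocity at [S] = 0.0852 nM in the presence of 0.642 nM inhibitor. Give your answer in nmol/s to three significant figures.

1.87 nmol/s

With α = 1 + [I]/Ki = 1 + 0.642/0.257 = 3.498, the competitive rate law is v = Vmax[S] / (αKm + [S]).
v = 27.4×0.0852 / (3.498×0.333 + 0.0852) = 2.334/1.250 = 1.87 nmol/s.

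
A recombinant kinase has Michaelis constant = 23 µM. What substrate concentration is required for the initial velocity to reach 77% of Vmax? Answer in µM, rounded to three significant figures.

77.0 µM

v/Vmax = [S]/(Km+[S]) = 0.77, so [S] = Km·0.77/(1 − 0.77) = 23 × 3.348.
[S] = 77.0 µM.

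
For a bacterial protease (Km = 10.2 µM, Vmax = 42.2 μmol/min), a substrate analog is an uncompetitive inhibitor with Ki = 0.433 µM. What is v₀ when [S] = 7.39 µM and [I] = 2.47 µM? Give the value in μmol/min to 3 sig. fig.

5.22 μmol/min

α = 1 + [I]/Ki = 1 + 2.47/0.433 = 6.704.
For an uncompetitive inhibitor, both parameters are divided by α, giving Vmax/α and Km/α: Km,app = 1.52 µM, Vmax,app = 6.29 μmol/min.
v = Vmax,app·[S]/(Km,app + [S]) = 6.29 × 7.39/(1.52 + 7.39) = 5.22 μmol/min.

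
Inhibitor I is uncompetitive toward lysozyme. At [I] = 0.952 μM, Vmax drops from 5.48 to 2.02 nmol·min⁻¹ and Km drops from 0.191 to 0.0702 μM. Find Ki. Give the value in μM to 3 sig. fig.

0.556 μM

Uncompetitive: Vmax,app = Vmax/α (and Km,app = Km/α) with α = 1 + [I]/Ki.
α = Vmax/Vmax,app = 5.48/2.02 = 2.713.
Since α = 1 + [I]/Ki, [I]/Ki = 2.713 − 1 = 1.713 and Ki = 0.952/1.713 = 0.556 μM.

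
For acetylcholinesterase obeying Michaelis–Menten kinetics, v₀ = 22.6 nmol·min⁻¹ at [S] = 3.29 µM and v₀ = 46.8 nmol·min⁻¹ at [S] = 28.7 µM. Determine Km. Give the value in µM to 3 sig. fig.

4.62 µM

In reciprocal form, 1/v = (Km/Vmax)·(1/[S]) + 1/Vmax. The two points give (1/[S], 1/v) = (0.3040, 0.04425) and (0.03484, 0.02137).
Slope = (0.04425 − 0.02137)/(0.3040 − 0.03484) = 0.08502; intercept = 0.04425 − 0.08502×0.3040 = 0.01841.
Vmax = 1/intercept = 54.3 nmol·min⁻¹; Km = slope × Vmax = 0.08502 × 54.3 = 4.62 µM.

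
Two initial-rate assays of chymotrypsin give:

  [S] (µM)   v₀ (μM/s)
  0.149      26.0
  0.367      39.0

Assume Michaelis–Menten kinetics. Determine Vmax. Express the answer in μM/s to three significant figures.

59.2 μM/s

From v = Vmax[S]/(Km+[S]), each point gives Vmax = v(Km+[S])/[S].
Equating: 26.0(Km+0.149)/0.149 = 39.0(Km+0.367)/0.367.
174.5·Km + 26.0 = 106.3·Km + 39.0, so (174.5 − 106.3)·Km = 39.0 − 26.0.
Km = 13.00/68.23 = 0.191 µM; then Vmax = 26.0(0.191+0.149)/0.149 = 59.2 μM/s.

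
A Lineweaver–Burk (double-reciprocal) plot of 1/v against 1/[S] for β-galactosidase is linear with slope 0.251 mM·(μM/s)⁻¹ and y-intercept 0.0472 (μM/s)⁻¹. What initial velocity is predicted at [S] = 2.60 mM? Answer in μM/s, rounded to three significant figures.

The y-intercept is 1/Vmax, so Vmax = 1/0.0472 = 21.2 μM/s.
The slope is Km/Vmax, so Km = 0.251 × 21.2 = 5.32 mM.
Then v = 21.2 × 2.60/(5.32 + 2.60) = 6.96 μM/s.

6.96 μM/s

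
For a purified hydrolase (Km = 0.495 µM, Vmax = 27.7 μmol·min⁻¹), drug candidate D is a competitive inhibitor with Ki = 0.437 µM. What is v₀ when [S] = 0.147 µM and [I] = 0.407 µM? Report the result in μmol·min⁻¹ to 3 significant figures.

3.69 μmol·min⁻¹

α = 1 + [I]/Ki = 1 + 0.407/0.437 = 1.931.
For a competitive inhibitor, Vmax is unchanged and the apparent Km becomes α·Km: Km,app = 0.956 µM, Vmax,app = 27.7 μmol·min⁻¹.
v = Vmax,app·[S]/(Km,app + [S]) = 27.7 × 0.147/(0.956 + 0.147) = 3.69 μmol·min⁻¹.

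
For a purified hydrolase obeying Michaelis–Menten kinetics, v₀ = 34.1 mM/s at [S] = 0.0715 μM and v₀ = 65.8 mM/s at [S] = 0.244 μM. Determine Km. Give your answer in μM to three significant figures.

From v = Vmax[S]/(Km+[S]), each point gives Vmax = v(Km+[S])/[S].
Equating: 34.1(Km+0.0715)/0.0715 = 65.8(Km+0.244)/0.244.
476.9·Km + 34.1 = 269.7·Km + 65.8, so (476.9 − 269.7)·Km = 65.8 − 34.1.
Km = 31.70/207.3 = 0.153 μM; then Vmax = 34.1(0.153+0.0715)/0.0715 = 107 mM/s.

0.153 μM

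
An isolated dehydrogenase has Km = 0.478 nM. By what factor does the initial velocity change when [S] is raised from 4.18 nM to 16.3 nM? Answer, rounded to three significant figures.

The fractional saturations are [S]/(Km+[S]) = 4.18/4.658 = 0.8974 and 16.3/16.78 = 0.9715.
v₂/v₁ is just their ratio: 0.9715/0.8974 = 1.08.

1.08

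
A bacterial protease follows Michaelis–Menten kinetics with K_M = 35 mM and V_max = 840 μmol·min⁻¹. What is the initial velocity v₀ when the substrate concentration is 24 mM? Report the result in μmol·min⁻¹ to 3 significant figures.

[S]/(Km+[S]) = 24/59.00 = 0.4068, the fractional saturation.
v = 0.4068 × Vmax = 0.4068 × 840 = 342 μmol·min⁻¹.

342 μmol·min⁻¹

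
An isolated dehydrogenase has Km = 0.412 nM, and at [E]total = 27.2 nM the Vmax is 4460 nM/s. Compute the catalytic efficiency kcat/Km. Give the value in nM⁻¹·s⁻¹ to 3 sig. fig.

kcat = Vmax/[E]total = 4460/27.2 = 164 s⁻¹.
kcat/Km = 164/0.412 = 398 nM⁻¹·s⁻¹.

398 nM⁻¹·s⁻¹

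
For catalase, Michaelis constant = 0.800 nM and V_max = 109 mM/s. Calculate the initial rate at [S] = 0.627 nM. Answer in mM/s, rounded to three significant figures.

v = Vmax·[S]/(Km + [S]) = 109 × 0.627 / (0.800 + 0.627)
  = 68.34 / 1.427 = 47.9 mM/s.

47.9 mM/s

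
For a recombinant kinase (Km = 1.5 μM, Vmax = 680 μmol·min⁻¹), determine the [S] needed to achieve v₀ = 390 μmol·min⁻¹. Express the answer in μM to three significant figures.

The required fractional saturation is v/Vmax = 390/680 = 0.5735.
Then [S]/(Km+[S]) = 0.5735 ⇒ [S] = 1.5 × 0.5735/(1 − 0.5735) = 2.02 μM.

2.02 μM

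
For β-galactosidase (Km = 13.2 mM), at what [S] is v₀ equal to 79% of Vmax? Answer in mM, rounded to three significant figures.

49.7 mM

v/Vmax = [S]/(Km+[S]) = 0.79, so [S] = Km·0.79/(1 − 0.79) = 13.2 × 3.762.
[S] = 49.7 mM.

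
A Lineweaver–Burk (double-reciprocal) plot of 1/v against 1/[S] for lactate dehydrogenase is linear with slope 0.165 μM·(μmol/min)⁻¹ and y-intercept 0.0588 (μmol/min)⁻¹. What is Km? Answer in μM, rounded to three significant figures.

y-intercept = 1/Vmax ⇒ Vmax = 17.0 μmol/min; slope = Km/Vmax ⇒ Km = slope × Vmax.
Km = 0.165 × 17.0 = 2.81 μM.

2.81 μM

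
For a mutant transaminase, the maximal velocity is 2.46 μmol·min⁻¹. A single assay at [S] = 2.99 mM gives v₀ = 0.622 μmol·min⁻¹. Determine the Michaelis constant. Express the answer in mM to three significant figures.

8.84 mM

From v = Vmax[S]/(Km+[S]), Km = [S](Vmax − v)/v.
Km = 2.99 × (2.46 − 0.622) / 0.622 = 5.496/0.622 = 8.84 mM.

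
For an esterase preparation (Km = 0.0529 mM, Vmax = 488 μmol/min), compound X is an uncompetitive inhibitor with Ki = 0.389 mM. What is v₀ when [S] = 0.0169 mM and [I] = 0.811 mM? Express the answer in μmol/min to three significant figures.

78.5 μmol/min

α = 1 + [I]/Ki = 1 + 0.811/0.389 = 3.085.
For an uncompetitive inhibitor, both parameters are divided by α, giving Vmax/α and Km/α: Km,app = 0.0171 mM, Vmax,app = 158 μmol/min.
v = Vmax,app·[S]/(Km,app + [S]) = 158 × 0.0169/(0.0171 + 0.0169) = 78.5 μmol/min.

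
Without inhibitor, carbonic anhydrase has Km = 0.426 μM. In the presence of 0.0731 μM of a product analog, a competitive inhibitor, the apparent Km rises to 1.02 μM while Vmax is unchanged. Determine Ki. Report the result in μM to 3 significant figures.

Competitive: Km,app = α·Km with α = 1 + [I]/Ki.
α = Km,app/Km = 1.02/0.426 = 2.394.
Since α = 1 + [I]/Ki, [I]/Ki = 2.394 − 1 = 1.394 and Ki = 0.0731/1.394 = 0.0524 μM.

0.0524 μM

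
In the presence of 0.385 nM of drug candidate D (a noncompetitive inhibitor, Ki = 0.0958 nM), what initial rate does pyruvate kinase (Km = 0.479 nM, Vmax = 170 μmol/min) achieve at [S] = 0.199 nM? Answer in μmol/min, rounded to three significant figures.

9.94 μmol/min

α = 1 + [I]/Ki = 1 + 0.385/0.0958 = 5.019.
For a noncompetitive inhibitor, Vmax is reduced to Vmax/α while Km is unchanged: Km,app = 0.479 nM, Vmax,app = 33.9 μmol/min.
v = Vmax,app·[S]/(Km,app + [S]) = 33.9 × 0.199/(0.479 + 0.199) = 9.94 μmol/min.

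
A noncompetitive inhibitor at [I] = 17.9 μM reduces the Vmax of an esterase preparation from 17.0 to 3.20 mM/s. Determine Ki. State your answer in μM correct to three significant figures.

4.15 μM

Noncompetitive: Vmax,app = Vmax/α with α = 1 + [I]/Ki.
α = Vmax/Vmax,app = 17.0/3.20 = 5.312.
Ki = [I]/(α − 1) = 17.9/4.312 = 4.15 μM.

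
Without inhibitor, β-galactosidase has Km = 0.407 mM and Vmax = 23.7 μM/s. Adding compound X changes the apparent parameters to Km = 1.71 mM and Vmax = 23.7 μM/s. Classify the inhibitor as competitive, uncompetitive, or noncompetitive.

Km increases (0.407 → 1.71 mM) while Vmax is unchanged — the hallmark of competitive inhibition.

competitive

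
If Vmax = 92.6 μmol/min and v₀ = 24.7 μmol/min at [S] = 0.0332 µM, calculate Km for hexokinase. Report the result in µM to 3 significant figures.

From v = Vmax[S]/(Km+[S]), Km = [S](Vmax − v)/v.
Km = 0.0332 × (92.6 − 24.7) / 24.7 = 2.254/24.7 = 0.0913 µM.

0.0913 µM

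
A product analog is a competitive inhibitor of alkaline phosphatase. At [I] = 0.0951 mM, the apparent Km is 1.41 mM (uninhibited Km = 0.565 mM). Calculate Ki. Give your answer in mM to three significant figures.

0.0636 mM

Competitive: Km,app = α·Km with α = 1 + [I]/Ki.
α = Km,app/Km = 1.41/0.565 = 2.496.
Since α = 1 + [I]/Ki, [I]/Ki = 2.496 − 1 = 1.496 and Ki = 0.0951/1.496 = 0.0636 mM.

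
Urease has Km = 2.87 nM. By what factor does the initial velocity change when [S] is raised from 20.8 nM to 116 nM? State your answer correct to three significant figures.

1.11

The fractional saturations are [S]/(Km+[S]) = 20.8/23.67 = 0.8787 and 116/118.9 = 0.9759.
v₂/v₁ is just their ratio: 0.9759/0.8787 = 1.11.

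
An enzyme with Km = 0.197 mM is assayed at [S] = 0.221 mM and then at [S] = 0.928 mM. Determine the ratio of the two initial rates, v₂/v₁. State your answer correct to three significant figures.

1.56

Since Vmax cancels, v₂/v₁ = [S]₂(Km+[S]₁) / [S]₁(Km+[S]₂).
= 0.928×(0.197+0.221) / (0.221×(0.197+0.928)) = 0.3879/0.2486 = 1.56.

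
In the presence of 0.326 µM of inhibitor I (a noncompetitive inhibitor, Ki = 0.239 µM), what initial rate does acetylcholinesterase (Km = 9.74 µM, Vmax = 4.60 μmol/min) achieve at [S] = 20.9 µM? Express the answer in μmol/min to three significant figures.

1.33 μmol/min

With α = 1 + [I]/Ki = 1 + 0.326/0.239 = 2.364, the noncompetitive rate law is v = (Vmax/α)·[S] / (Km + [S]).
v = (4.60/2.364)×20.9 / (9.74 + 20.9) = 40.67/30.64 = 1.33 μmol/min.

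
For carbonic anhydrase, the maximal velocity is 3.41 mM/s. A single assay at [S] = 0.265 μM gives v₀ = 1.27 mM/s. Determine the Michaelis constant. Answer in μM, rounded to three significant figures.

From v = Vmax[S]/(Km+[S]), Km = [S](Vmax − v)/v.
Km = 0.265 × (3.41 − 1.27) / 1.27 = 0.5671/1.27 = 0.447 μM.

0.447 μM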